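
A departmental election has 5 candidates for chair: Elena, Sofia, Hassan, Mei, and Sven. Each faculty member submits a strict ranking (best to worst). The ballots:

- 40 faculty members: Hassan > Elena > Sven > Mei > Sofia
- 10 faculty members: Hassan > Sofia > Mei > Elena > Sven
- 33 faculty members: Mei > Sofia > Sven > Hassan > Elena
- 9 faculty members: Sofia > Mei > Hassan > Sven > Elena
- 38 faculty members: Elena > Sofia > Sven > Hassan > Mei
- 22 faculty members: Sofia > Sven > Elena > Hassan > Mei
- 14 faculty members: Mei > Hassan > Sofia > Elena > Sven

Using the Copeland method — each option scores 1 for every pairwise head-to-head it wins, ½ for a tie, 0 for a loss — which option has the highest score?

Sofia

Elena: beats Mei and Sven; loses to Sofia and Hassan → score 2.
Sofia: beats Elena, Hassan, and Sven; loses to Mei → score 3.
Hassan: beats Elena and Mei; loses to Sofia and Sven → score 2.
Mei: beats Sofia; loses to Elena, Hassan, and Sven → score 1.
Sven: beats Hassan and Mei; loses to Elena and Sofia → score 2.
Sofia has the best pairwise record.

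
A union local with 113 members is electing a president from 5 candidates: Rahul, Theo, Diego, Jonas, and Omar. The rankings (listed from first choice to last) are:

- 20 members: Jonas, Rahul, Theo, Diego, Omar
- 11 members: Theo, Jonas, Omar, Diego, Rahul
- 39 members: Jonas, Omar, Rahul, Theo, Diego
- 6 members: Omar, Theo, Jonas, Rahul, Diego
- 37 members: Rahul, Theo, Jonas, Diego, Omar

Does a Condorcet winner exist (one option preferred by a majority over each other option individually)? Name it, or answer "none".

Jonas

Jonas vs Rahul: 76–37 for Jonas.
Jonas vs Theo: 59–54 for Jonas.
Jonas vs Diego: 113–0 for Jonas.
Jonas vs Omar: 107–6 for Jonas.
Jonas beats every other option head-to-head.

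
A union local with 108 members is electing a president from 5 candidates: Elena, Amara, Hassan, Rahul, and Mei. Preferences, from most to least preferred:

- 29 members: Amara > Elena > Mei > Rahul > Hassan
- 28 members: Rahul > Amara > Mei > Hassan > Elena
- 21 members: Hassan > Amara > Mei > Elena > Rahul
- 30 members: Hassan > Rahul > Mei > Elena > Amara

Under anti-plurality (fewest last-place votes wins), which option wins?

Last-place votes: Elena 28, Amara 30, Hassan 29, Rahul 21, Mei 0.
Mei is ranked last by the fewest voters, so Mei wins.

Mei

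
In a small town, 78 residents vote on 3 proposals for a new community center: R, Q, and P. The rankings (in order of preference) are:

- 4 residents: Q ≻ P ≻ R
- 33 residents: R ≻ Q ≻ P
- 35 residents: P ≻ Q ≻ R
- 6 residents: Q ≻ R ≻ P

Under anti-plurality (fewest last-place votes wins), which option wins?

Q

Last-place votes: R 39, Q 0, P 39.
Q is ranked last by the fewest voters, so Q wins.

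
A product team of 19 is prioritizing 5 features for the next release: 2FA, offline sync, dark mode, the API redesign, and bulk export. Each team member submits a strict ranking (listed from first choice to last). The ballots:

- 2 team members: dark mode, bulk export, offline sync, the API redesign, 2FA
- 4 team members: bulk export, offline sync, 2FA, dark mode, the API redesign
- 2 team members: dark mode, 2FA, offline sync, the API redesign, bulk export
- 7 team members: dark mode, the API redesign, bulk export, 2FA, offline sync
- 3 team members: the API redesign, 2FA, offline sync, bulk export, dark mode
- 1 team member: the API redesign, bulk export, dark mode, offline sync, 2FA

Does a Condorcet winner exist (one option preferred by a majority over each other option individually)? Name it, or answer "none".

dark mode

dark mode vs 2FA: 12–7 for dark mode.
dark mode vs offline sync: 12–7 for dark mode.
dark mode vs the API redesign: 15–4 for dark mode.
dark mode vs bulk export: 11–8 for dark mode.
dark mode beats every other option head-to-head.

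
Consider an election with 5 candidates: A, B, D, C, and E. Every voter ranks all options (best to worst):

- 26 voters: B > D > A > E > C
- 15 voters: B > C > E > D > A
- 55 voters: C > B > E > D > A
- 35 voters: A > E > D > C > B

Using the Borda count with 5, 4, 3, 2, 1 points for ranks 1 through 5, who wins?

A: 26·3 + 15·1 + 55·1 + 35·5 = 323
B: 26·5 + 15·5 + 55·4 + 35·1 = 460
D: 26·4 + 15·2 + 55·2 + 35·3 = 349
C: 26·1 + 15·4 + 55·5 + 35·2 = 431
E: 26·2 + 15·3 + 55·3 + 35·4 = 402
B has the highest Borda score (460).

B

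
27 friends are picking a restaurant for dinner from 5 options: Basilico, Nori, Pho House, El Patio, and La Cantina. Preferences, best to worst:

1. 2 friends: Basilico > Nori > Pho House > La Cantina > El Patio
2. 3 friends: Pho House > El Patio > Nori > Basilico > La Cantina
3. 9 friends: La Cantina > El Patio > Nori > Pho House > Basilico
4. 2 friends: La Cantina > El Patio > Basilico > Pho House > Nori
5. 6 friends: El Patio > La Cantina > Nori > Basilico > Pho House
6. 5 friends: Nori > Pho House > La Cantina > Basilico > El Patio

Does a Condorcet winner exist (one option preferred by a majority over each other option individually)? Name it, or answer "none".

La Cantina

La Cantina vs Basilico: 22–5 for La Cantina.
La Cantina vs Nori: 17–10 for La Cantina.
La Cantina vs Pho House: 17–10 for La Cantina.
La Cantina vs El Patio: 18–9 for La Cantina.
La Cantina beats every other option head-to-head.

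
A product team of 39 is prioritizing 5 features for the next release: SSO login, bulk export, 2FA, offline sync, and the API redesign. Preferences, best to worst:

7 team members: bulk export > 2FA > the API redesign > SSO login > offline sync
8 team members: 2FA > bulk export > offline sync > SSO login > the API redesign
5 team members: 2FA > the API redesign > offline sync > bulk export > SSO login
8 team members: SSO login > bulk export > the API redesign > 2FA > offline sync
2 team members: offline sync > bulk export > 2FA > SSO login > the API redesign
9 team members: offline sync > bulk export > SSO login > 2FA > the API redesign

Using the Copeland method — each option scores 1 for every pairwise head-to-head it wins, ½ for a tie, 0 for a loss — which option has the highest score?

bulk export

SSO login: beats the API redesign; loses to bulk export, 2FA, and offline sync → score 1.
bulk export: beats SSO login, 2FA, offline sync, and the API redesign → score 4.
2FA: beats SSO login, offline sync, and the API redesign; loses to bulk export → score 3.
offline sync: beats SSO login; loses to bulk export, 2FA, and the API redesign → score 1.
the API redesign: beats offline sync; loses to SSO login, bulk export, and 2FA → score 1.
bulk export has the best pairwise record.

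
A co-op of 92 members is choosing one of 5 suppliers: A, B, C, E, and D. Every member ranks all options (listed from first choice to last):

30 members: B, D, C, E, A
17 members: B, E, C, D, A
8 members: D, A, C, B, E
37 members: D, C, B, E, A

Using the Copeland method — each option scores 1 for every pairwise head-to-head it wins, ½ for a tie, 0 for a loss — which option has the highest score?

A: loses to B, C, E, and D → score 0.
B: beats A, C, E, and D → score 4.
C: beats A and E; loses to B and D → score 2.
E: beats A; loses to B, C, and D → score 1.
D: beats A, C, and E; loses to B → score 3.
B has the best pairwise record.

B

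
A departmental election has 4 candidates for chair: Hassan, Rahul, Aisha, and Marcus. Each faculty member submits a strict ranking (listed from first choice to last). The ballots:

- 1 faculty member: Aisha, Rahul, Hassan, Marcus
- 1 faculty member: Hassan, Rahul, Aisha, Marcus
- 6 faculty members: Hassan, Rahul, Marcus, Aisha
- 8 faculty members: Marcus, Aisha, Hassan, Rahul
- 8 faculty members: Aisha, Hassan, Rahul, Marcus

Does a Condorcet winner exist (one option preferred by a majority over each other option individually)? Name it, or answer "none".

none

Checking pairwise contests:
Aisha beats Hassan 17–7.
Hassan beats Rahul 23–1.
Marcus beats Aisha 14–10.
Hassan beats Marcus 16–8.
Every option loses at least one head-to-head, so there is no Condorcet winner.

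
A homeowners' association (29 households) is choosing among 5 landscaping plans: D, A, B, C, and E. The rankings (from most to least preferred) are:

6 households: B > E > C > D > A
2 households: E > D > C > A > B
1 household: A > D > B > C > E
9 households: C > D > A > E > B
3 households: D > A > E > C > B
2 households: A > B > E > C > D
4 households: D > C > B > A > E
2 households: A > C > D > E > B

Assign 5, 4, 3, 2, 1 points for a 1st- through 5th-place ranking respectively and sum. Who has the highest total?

C

D: 6·2 + 2·4 + 1·4 + 9·4 + 3·5 + 2·1 + 4·5 + 2·3 = 103
A: 6·1 + 2·2 + 1·5 + 9·3 + 3·4 + 2·5 + 4·2 + 2·5 = 82
B: 6·5 + 2·1 + 1·3 + 9·1 + 3·1 + 2·4 + 4·3 + 2·1 = 69
C: 6·3 + 2·3 + 1·2 + 9·5 + 3·2 + 2·2 + 4·4 + 2·4 = 105
E: 6·4 + 2·5 + 1·1 + 9·2 + 3·3 + 2·3 + 4·1 + 2·2 = 76
C has the highest Borda score (105).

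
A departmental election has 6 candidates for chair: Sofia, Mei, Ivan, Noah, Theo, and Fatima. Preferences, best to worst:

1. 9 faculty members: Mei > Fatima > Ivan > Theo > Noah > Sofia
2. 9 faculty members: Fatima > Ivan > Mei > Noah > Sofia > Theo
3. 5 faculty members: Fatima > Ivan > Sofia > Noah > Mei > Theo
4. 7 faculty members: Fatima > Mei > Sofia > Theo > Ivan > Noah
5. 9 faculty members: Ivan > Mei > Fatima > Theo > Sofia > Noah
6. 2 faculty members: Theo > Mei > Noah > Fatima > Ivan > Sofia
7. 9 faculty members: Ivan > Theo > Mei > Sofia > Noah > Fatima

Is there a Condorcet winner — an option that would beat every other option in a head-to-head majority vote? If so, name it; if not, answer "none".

Checking pairwise contests:
Mei beats Sofia 45–5.
Ivan beats Mei 32–18.
Fatima beats Ivan 32–18.
Sofia beats Noah 30–20.
Mei beats Theo 39–11.
Mei beats Fatima 29–21.
Every option loses at least one head-to-head, so there is no Condorcet winner.

none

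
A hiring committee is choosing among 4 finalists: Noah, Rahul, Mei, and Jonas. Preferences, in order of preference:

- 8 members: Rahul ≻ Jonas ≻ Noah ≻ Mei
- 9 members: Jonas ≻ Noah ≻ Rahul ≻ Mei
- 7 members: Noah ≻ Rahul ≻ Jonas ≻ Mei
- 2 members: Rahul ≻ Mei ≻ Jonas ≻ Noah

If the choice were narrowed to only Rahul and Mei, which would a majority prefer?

Voters preferring Rahul to Mei: 26; preferring Mei to Rahul: 0.
Rahul wins the head-to-head.

Rahul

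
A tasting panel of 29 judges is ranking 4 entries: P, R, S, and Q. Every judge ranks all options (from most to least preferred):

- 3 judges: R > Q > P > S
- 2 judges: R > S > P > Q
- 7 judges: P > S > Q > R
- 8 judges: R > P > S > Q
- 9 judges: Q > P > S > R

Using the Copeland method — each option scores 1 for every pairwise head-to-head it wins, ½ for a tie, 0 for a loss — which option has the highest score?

P

P: beats R, S, and Q → score 3.
R: loses to P, S, and Q → score 0.
S: beats R and Q; loses to P → score 2.
Q: beats R; loses to P and S → score 1.
P has the best pairwise record.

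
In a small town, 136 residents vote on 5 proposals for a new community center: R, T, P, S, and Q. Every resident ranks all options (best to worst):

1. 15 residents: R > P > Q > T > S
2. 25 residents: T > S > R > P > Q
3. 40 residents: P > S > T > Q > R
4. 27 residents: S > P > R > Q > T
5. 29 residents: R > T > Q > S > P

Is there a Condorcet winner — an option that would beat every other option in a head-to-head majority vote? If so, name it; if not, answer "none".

none

Checking pairwise contests:
S beats R 92–44.
R beats T 71–65.
R beats P 69–67.
T beats S 69–67.
R beats Q 96–40.
Every option loses at least one head-to-head, so there is no Condorcet winner.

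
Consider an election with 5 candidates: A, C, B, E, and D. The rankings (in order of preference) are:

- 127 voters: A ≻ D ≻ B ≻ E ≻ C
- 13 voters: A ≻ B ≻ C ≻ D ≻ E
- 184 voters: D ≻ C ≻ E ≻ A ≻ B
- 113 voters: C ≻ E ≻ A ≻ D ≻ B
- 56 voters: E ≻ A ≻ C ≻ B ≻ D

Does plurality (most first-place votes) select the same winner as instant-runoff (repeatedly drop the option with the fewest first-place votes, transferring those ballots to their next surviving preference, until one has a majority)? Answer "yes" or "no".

Plurality — first-place votes: A 140, C 113, B 0, E 56, D 184. Winner: D.
Instant-runoff — R1 A 140, C 113, B 0, E 56, D 184 (B out); R2 A 140, C 113, E 56, D 184 (E out); R3 A 196, C 113, D 184 (C out); R4 A 309, D 184 (A winner). Winner: A.
The two methods disagree.

no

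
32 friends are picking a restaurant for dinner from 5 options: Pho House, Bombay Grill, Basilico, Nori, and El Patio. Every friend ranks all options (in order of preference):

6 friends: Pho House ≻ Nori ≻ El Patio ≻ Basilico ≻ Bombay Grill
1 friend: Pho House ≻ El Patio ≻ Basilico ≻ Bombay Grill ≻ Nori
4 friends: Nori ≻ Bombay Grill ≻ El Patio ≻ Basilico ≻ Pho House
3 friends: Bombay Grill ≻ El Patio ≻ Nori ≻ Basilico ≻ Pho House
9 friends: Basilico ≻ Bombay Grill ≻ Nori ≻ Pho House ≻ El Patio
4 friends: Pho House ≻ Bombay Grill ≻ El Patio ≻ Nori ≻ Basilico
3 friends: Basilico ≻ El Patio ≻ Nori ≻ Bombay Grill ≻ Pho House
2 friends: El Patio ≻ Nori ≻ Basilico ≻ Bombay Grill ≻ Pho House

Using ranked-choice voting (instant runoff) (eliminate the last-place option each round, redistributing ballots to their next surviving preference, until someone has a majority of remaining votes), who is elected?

Basilico

Round 1: Pho House 11, Bombay Grill 3, Basilico 12, Nori 4, El Patio 2. Eliminate El Patio.
Round 2: Pho House 11, Bombay Grill 3, Basilico 12, Nori 6. Eliminate Bombay Grill.
Round 3: Pho House 11, Basilico 12, Nori 9. Eliminate Nori.
Round 4: Pho House 11, Basilico 21. Basilico has a majority.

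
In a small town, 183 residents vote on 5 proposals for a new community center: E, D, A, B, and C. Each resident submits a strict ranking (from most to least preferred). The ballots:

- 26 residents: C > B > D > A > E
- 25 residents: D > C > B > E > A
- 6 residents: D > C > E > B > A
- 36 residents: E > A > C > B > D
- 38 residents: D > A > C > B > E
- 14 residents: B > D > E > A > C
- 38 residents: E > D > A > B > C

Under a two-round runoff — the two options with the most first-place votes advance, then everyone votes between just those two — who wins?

D

Round 1 first-place votes: E 74, D 69, A 0, B 14, C 26.
E and D advance.
Runoff: E is preferred to D by 74 voters; D by 109.
D wins the runoff.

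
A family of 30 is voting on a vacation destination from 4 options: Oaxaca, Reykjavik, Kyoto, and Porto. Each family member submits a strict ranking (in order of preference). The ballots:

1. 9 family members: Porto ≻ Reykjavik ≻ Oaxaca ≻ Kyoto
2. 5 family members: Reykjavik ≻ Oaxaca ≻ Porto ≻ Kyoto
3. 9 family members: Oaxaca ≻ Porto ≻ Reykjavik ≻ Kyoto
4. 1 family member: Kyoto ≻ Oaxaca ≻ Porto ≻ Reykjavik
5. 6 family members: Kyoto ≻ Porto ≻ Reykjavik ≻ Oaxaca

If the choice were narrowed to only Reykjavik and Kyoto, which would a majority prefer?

Reykjavik

Voters preferring Reykjavik to Kyoto: 23; preferring Kyoto to Reykjavik: 7.
Reykjavik wins the head-to-head.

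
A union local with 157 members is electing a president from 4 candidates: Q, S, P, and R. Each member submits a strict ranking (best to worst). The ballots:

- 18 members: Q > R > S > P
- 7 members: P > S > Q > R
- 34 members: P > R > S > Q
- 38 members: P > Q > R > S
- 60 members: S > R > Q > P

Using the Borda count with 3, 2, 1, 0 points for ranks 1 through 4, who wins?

R

Q: 18·3 + 7·1 + 34·0 + 38·2 + 60·1 = 197
S: 18·1 + 7·2 + 34·1 + 38·0 + 60·3 = 246
P: 18·0 + 7·3 + 34·3 + 38·3 + 60·0 = 237
R: 18·2 + 7·0 + 34·2 + 38·1 + 60·2 = 262
R has the highest Borda score (262).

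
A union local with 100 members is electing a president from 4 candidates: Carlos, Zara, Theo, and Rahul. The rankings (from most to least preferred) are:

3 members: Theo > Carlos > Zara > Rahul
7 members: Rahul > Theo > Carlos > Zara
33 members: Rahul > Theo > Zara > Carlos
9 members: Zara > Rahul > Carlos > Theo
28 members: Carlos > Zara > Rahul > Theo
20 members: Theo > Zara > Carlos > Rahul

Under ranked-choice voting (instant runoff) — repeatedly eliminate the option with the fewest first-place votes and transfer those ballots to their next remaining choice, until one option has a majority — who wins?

Carlos

Round 1: Carlos 28, Zara 9, Theo 23, Rahul 40. Eliminate Zara.
Round 2: Carlos 28, Theo 23, Rahul 49. Eliminate Theo.
Round 3: Carlos 51, Rahul 49. Carlos has a majority.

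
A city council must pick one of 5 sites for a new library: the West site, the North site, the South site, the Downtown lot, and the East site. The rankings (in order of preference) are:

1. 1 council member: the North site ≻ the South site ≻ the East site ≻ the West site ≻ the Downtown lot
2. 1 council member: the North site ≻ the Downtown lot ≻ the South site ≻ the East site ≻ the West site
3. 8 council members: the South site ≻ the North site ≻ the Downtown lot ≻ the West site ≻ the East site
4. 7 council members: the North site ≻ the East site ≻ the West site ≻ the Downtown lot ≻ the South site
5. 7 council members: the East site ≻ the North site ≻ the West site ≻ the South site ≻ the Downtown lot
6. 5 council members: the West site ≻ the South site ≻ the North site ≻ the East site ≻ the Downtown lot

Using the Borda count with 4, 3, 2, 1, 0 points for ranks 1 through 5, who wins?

the West site: 1·1 + 1·0 + 8·1 + 7·2 + 7·2 + 5·4 = 57
the North site: 1·4 + 1·4 + 8·3 + 7·4 + 7·3 + 5·2 = 91
the South site: 1·3 + 1·2 + 8·4 + 7·0 + 7·1 + 5·3 = 59
the Downtown lot: 1·0 + 1·3 + 8·2 + 7·1 + 7·0 + 5·0 = 26
the East site: 1·2 + 1·1 + 8·0 + 7·3 + 7·4 + 5·1 = 57
the North site has the highest Borda score (91).

the North site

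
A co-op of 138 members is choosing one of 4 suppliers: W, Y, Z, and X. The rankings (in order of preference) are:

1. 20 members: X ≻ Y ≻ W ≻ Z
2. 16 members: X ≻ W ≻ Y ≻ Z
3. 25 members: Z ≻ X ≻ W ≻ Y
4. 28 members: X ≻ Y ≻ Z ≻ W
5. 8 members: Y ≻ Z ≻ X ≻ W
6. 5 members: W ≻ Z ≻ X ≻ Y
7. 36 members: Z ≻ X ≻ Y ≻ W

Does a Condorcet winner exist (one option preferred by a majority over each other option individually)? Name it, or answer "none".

none

Checking pairwise contests:
Y beats W 92–46.
X beats Y 130–8.
Y beats Z 72–66.
Z beats X 74–64.
Every option loses at least one head-to-head, so there is no Condorcet winner.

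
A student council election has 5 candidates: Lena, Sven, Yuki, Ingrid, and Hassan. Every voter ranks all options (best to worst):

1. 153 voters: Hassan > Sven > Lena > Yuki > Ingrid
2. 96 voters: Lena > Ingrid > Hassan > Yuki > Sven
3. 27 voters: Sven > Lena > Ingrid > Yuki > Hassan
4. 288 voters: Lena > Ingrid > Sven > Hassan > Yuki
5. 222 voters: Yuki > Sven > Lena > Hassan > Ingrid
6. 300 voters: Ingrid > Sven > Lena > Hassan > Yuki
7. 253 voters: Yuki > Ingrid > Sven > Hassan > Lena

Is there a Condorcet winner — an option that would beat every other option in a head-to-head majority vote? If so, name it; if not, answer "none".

none

Checking pairwise contests:
Sven beats Lena 955–384.
Ingrid beats Sven 937–402.
Lena beats Yuki 864–475.
Lena beats Ingrid 786–553.
Lena beats Hassan 933–406.
Every option loses at least one head-to-head, so there is no Condorcet winner.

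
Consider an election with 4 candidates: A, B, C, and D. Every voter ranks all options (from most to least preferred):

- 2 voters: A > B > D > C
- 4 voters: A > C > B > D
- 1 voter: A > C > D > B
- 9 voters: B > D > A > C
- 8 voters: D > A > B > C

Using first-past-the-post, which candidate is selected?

First-place votes: A 7, B 9, C 0, D 8.
B has the most first-place votes.

B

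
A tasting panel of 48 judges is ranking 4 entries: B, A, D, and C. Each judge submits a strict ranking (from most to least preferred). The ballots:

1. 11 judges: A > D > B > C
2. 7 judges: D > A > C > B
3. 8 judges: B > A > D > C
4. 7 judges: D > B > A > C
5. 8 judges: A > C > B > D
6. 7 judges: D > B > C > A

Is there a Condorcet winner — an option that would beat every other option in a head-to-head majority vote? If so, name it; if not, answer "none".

A vs B: 26–22 for A.
A vs D: 27–21 for A.
A vs C: 41–7 for A.
A beats every other option head-to-head.

A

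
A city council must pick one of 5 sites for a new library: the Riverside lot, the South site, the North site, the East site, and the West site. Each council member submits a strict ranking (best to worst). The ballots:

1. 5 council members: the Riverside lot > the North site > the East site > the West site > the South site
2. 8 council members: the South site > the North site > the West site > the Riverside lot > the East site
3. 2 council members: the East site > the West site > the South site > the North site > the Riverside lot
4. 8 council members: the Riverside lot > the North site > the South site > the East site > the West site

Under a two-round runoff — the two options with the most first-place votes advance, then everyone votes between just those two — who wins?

the Riverside lot

Round 1 first-place votes: the Riverside lot 13, the South site 8, the North site 0, the East site 2, the West site 0.
the Riverside lot and the South site advance.
Runoff: the Riverside lot is preferred to the South site by 13 voters; the South site by 10.
the Riverside lot wins the runoff.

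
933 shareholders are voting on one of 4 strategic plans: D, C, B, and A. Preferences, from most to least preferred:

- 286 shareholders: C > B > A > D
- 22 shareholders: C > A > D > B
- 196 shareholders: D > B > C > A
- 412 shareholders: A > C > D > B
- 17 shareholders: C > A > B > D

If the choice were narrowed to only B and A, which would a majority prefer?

Voters preferring B to A: 482; preferring A to B: 451.
B wins the head-to-head.

B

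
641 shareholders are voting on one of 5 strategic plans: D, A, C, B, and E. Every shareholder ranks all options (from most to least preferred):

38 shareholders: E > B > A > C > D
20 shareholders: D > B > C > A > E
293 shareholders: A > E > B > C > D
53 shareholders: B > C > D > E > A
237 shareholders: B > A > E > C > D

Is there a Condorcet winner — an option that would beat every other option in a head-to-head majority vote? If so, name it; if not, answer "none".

none

Checking pairwise contests:
A beats D 568–73.
B beats A 348–293.
A beats C 568–73.
E beats B 331–310.
A beats E 550–91.
Every option loses at least one head-to-head, so there is no Condorcet winner.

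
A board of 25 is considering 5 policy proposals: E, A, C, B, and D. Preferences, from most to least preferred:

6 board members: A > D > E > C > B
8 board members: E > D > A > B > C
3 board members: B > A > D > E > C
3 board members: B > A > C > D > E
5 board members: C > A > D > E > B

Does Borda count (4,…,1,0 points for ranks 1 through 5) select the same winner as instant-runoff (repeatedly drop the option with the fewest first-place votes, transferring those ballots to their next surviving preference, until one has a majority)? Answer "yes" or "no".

yes

Borda — scores: E 52, A 73, C 32, B 32, D 61. Winner: A.
Instant-runoff — R1 E 8, A 6, C 5, B 6, D 0 (D out); R2 E 8, A 6, C 5, B 6 (C out); R3 E 8, A 11, B 6 (B out); R4 E 8, A 17 (A winner). Winner: A.
The two methods agree.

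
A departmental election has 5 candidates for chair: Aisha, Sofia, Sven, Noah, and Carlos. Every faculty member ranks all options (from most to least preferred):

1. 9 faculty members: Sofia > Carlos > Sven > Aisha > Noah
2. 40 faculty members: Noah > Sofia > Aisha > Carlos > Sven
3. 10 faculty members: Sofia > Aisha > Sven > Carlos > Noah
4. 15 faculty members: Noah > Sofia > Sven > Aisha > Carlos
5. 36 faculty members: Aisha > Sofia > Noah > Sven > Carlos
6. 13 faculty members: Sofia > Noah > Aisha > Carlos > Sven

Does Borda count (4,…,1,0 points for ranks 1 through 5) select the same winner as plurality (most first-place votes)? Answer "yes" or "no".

no

Borda — scores: Aisha 304, Sofia 401, Sven 104, Noah 331, Carlos 90. Winner: Sofia.
Plurality — first-place votes: Aisha 36, Sofia 32, Sven 0, Noah 55, Carlos 0. Winner: Noah.
The two methods disagree.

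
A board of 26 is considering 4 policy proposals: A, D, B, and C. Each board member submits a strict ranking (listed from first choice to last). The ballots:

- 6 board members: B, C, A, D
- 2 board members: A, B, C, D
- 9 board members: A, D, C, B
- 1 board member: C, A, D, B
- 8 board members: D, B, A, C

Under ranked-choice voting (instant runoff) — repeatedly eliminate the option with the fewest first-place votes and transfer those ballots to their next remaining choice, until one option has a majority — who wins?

A

Round 1: A 11, D 8, B 6, C 1. Eliminate C.
Round 2: A 12, D 8, B 6. Eliminate B.
Round 3: A 18, D 8. A has a majority.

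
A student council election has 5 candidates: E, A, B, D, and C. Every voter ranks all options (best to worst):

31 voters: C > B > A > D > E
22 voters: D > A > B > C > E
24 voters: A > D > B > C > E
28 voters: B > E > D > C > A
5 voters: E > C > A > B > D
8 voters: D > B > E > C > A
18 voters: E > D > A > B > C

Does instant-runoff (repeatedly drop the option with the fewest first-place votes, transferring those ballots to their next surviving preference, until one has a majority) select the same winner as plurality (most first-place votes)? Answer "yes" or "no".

no

Instant-runoff — R1 E 23, A 24, B 28, D 30, C 31 (E out); R2 A 24, B 28, D 48, C 36 (A out); R3 B 28, D 72, C 36 (D winner). Winner: D.
Plurality — first-place votes: E 23, A 24, B 28, D 30, C 31. Winner: C.
The two methods disagree.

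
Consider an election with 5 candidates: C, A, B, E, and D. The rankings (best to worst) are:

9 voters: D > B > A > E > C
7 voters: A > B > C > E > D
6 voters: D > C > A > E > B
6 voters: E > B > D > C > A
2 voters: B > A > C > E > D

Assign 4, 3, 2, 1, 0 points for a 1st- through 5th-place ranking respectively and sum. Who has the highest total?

B

C: 9·0 + 7·2 + 6·3 + 6·1 + 2·2 = 42
A: 9·2 + 7·4 + 6·2 + 6·0 + 2·3 = 64
B: 9·3 + 7·3 + 6·0 + 6·3 + 2·4 = 74
E: 9·1 + 7·1 + 6·1 + 6·4 + 2·1 = 48
D: 9·4 + 7·0 + 6·4 + 6·2 + 2·0 = 72
B has the highest Borda score (74).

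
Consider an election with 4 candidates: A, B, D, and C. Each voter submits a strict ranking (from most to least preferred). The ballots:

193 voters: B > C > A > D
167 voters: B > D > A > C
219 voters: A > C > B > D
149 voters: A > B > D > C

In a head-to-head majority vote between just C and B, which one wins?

B

Voters preferring C to B: 219; preferring B to C: 509.
B wins the head-to-head.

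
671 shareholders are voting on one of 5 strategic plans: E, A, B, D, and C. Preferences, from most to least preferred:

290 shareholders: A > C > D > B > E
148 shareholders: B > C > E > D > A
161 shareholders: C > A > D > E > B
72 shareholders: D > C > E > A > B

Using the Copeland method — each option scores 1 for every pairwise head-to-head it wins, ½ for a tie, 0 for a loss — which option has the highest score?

E: loses to A, B, D, and C → score 0.
A: beats E, B, and D; loses to C → score 3.
B: beats E; loses to A, D, and C → score 1.
D: beats E and B; loses to A and C → score 2.
C: beats E, A, B, and D → score 4.
C has the best pairwise record.

C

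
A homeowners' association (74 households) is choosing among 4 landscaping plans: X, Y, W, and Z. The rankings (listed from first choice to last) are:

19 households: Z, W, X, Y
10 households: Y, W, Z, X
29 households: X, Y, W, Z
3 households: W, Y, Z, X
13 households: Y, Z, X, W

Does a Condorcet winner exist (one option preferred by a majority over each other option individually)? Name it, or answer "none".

none

Checking pairwise contests:
Z beats X 45–29.
X beats Y 48–26.
X beats W 42–32.
Y beats Z 55–19.
Every option loses at least one head-to-head, so there is no Condorcet winner.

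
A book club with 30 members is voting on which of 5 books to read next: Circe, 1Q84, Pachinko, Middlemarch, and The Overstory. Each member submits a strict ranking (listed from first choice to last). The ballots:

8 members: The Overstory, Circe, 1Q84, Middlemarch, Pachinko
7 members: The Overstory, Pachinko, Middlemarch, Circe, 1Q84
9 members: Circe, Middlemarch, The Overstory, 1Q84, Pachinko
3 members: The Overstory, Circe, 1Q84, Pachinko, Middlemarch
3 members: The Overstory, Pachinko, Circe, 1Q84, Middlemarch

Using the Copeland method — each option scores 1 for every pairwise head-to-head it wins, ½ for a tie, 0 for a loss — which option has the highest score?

The Overstory

Circe: beats 1Q84, Pachinko, and Middlemarch; loses to The Overstory → score 3.
1Q84: beats Pachinko; loses to Circe, Middlemarch, and The Overstory → score 1.
Pachinko: loses to Circe, 1Q84, Middlemarch, and The Overstory → score 0.
Middlemarch: beats 1Q84 and Pachinko; loses to Circe and The Overstory → score 2.
The Overstory: beats Circe, 1Q84, Pachinko, and Middlemarch → score 4.
The Overstory has the best pairwise record.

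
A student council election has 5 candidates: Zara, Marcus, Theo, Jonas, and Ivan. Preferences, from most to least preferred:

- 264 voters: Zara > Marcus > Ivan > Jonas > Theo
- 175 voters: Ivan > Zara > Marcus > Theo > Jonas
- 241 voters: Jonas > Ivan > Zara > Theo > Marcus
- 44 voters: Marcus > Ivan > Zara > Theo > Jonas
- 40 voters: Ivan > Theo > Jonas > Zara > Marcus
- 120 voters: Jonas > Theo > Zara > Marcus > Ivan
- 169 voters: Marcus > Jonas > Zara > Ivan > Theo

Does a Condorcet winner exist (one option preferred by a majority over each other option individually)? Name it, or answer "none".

Checking pairwise contests:
Jonas beats Zara 570–483.
Zara beats Marcus 840–213.
Zara beats Theo 893–160.
Marcus beats Jonas 652–401.
Zara beats Ivan 553–500.
Every option loses at least one head-to-head, so there is no Condorcet winner.

none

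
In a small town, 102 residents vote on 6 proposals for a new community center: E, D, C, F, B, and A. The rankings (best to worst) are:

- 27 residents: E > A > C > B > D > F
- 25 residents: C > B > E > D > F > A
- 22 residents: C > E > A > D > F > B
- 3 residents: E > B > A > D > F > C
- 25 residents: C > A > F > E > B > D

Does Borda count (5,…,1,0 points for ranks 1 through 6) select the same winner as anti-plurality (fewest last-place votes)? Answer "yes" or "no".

no

Borda — scores: E 363, D 127, C 441, F 125, B 191, A 283. Winner: C.
Anti-plurality — last-place votes: E 0, D 25, C 3, F 27, B 22, A 25. Winner: E.
The two methods disagree.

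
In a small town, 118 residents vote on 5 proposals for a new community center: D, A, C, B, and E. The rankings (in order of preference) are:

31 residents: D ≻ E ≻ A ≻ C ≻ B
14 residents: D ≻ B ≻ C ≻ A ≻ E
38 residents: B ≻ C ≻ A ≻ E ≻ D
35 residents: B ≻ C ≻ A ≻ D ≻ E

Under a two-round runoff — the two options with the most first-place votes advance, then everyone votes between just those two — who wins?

Round 1 first-place votes: D 45, A 0, C 0, B 73, E 0.
B and D advance.
Runoff: B is preferred to D by 73 voters; D by 45.
B wins the runoff.

B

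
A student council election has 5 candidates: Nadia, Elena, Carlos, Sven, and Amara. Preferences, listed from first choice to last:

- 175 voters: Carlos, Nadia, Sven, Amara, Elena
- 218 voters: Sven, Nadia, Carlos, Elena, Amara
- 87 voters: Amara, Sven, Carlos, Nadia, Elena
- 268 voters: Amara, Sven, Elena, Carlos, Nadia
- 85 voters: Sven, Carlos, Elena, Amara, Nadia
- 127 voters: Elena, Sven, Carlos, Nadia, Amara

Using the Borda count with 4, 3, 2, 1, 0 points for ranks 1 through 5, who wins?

Sven

Nadia: 175·3 + 218·3 + 87·1 + 268·0 + 85·0 + 127·1 = 1393
Elena: 175·0 + 218·1 + 87·0 + 268·2 + 85·2 + 127·4 = 1432
Carlos: 175·4 + 218·2 + 87·2 + 268·1 + 85·3 + 127·2 = 2087
Sven: 175·2 + 218·4 + 87·3 + 268·3 + 85·4 + 127·3 = 3008
Amara: 175·1 + 218·0 + 87·4 + 268·4 + 85·1 + 127·0 = 1680
Sven has the highest Borda score (3008).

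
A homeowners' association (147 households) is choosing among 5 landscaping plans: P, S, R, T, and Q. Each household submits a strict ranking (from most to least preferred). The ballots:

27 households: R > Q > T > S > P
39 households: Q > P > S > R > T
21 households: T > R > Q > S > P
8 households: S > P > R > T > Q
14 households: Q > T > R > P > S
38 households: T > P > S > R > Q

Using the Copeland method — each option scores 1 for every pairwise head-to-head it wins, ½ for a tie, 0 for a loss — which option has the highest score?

Q

P: beats S and R; loses to T and Q → score 2.
S: beats R; loses to P, T, and Q → score 1.
R: beats T and Q; loses to P and S → score 2.
T: beats P and S; loses to R and Q → score 2.
Q: beats P, S, and T; loses to R → score 3.
Q has the best pairwise record.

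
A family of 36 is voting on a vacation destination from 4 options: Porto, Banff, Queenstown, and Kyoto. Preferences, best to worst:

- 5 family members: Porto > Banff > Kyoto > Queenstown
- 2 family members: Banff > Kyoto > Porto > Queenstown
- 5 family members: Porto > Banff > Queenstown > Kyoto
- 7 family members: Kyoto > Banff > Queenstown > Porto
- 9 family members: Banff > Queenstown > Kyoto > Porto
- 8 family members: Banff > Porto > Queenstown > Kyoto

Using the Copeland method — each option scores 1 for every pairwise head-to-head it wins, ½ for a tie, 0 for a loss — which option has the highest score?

Porto: beats Queenstown; ties Kyoto; loses to Banff → score 1.5.
Banff: beats Porto, Queenstown, and Kyoto → score 3.
Queenstown: beats Kyoto; loses to Porto and Banff → score 1.
Kyoto: ties Porto; loses to Banff and Queenstown → score 0.5.
Banff has the best pairwise record.

Banff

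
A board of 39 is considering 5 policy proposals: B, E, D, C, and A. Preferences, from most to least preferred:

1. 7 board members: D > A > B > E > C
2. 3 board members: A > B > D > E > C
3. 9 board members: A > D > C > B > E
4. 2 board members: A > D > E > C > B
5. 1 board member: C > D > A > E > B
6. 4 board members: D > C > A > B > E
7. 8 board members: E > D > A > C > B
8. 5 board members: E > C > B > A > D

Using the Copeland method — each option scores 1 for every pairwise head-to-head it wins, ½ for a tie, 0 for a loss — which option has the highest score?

B: beats E; loses to D, C, and A → score 1.
E: beats C; loses to B, D, and A → score 1.
D: beats B, E, C, and A → score 4.
C: beats B; loses to E, D, and A → score 1.
A: beats B, E, and C; loses to D → score 3.
D has the best pairwise record.

D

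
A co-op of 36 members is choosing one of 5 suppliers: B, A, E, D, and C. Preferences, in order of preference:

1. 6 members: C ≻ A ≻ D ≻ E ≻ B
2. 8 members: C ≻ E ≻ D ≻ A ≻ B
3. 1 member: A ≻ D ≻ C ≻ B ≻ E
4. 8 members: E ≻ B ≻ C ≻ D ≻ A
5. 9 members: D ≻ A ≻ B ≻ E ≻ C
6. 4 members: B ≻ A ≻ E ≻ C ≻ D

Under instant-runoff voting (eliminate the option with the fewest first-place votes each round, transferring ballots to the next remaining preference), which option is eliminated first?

Round 1: B 4, A 1, E 8, D 9, C 14. Eliminate A.

A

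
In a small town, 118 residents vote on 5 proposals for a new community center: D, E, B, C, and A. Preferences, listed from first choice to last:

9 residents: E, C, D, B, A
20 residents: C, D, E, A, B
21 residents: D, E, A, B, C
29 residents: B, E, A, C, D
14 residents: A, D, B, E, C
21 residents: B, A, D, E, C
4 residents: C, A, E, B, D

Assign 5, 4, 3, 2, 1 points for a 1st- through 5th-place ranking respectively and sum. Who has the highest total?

D: 9·3 + 20·4 + 21·5 + 29·1 + 14·4 + 21·3 + 4·1 = 364
E: 9·5 + 20·3 + 21·4 + 29·4 + 14·2 + 21·2 + 4·3 = 387
B: 9·2 + 20·1 + 21·2 + 29·5 + 14·3 + 21·5 + 4·2 = 380
C: 9·4 + 20·5 + 21·1 + 29·2 + 14·1 + 21·1 + 4·5 = 270
A: 9·1 + 20·2 + 21·3 + 29·3 + 14·5 + 21·4 + 4·4 = 369
E has the highest Borda score (387).

E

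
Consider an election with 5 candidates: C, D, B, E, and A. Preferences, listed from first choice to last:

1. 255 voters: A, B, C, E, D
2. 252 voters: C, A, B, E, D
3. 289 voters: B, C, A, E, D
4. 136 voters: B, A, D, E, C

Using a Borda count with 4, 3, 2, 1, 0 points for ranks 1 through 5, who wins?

C: 255·2 + 252·4 + 289·3 + 136·0 = 2385
D: 255·0 + 252·0 + 289·0 + 136·2 = 272
B: 255·3 + 252·2 + 289·4 + 136·4 = 2969
E: 255·1 + 252·1 + 289·1 + 136·1 = 932
A: 255·4 + 252·3 + 289·2 + 136·3 = 2762
B has the highest Borda score (2969).

B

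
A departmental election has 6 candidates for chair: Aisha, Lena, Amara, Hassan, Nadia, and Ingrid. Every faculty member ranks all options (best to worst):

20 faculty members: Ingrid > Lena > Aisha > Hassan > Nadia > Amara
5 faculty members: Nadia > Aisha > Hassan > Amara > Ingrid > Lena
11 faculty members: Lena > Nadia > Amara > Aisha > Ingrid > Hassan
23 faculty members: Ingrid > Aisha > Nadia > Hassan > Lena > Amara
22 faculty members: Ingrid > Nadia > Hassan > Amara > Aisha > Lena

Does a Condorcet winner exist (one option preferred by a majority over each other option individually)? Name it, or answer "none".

Ingrid vs Aisha: 65–16 for Ingrid.
Ingrid vs Lena: 70–11 for Ingrid.
Ingrid vs Amara: 65–16 for Ingrid.
Ingrid vs Hassan: 76–5 for Ingrid.
Ingrid vs Nadia: 65–16 for Ingrid.
Ingrid beats every other option head-to-head.

Ingrid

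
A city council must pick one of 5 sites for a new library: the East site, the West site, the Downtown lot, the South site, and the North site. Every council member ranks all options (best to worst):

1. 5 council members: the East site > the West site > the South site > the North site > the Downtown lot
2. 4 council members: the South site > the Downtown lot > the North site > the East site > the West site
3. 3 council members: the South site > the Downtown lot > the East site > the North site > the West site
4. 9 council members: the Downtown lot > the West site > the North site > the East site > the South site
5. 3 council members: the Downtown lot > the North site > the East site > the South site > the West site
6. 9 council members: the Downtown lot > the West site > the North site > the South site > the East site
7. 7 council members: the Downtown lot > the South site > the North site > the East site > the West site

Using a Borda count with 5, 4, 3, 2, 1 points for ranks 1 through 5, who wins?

the East site: 5·5 + 4·2 + 3·3 + 9·2 + 3·3 + 9·1 + 7·2 = 92
the West site: 5·4 + 4·1 + 3·1 + 9·4 + 3·1 + 9·4 + 7·1 = 109
the Downtown lot: 5·1 + 4·4 + 3·4 + 9·5 + 3·5 + 9·5 + 7·5 = 173
the South site: 5·3 + 4·5 + 3·5 + 9·1 + 3·2 + 9·2 + 7·4 = 111
the North site: 5·2 + 4·3 + 3·2 + 9·3 + 3·4 + 9·3 + 7·3 = 115
the Downtown lot has the highest Borda score (173).

the Downtown lot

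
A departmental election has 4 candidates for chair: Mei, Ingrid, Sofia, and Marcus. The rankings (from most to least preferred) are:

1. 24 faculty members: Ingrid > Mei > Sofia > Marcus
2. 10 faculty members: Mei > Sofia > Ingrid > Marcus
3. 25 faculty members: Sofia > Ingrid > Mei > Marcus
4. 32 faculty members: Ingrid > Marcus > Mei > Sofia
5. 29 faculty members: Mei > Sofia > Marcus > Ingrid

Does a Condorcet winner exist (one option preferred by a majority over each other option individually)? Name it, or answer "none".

Checking pairwise contests:
Ingrid beats Mei 81–39.
Sofia beats Ingrid 64–56.
Mei beats Sofia 95–25.
Mei beats Marcus 88–32.
Every option loses at least one head-to-head, so there is no Condorcet winner.

none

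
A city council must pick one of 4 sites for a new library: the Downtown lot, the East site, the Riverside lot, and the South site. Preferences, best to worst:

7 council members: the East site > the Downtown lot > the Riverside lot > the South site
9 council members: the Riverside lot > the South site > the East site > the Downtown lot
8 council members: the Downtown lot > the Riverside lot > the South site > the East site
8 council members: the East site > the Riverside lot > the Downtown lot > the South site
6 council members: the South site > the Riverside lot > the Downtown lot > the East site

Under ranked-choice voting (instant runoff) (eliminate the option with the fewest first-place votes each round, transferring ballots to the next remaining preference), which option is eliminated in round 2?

the Downtown lot

Round 1: the Downtown lot 8, the East site 15, the Riverside lot 9, the South site 6. Eliminate the South site.
Round 2: the Downtown lot 8, the East site 15, the Riverside lot 15. Eliminate the Downtown lot.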